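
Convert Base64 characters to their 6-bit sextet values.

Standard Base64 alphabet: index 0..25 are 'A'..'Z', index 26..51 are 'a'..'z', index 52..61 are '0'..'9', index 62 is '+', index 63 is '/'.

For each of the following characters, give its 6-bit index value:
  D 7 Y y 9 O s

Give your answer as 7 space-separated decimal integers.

'D': A..Z range, ord('D') − ord('A') = 3
'7': 0..9 range, 52 + ord('7') − ord('0') = 59
'Y': A..Z range, ord('Y') − ord('A') = 24
'y': a..z range, 26 + ord('y') − ord('a') = 50
'9': 0..9 range, 52 + ord('9') − ord('0') = 61
'O': A..Z range, ord('O') − ord('A') = 14
's': a..z range, 26 + ord('s') − ord('a') = 44

Answer: 3 59 24 50 61 14 44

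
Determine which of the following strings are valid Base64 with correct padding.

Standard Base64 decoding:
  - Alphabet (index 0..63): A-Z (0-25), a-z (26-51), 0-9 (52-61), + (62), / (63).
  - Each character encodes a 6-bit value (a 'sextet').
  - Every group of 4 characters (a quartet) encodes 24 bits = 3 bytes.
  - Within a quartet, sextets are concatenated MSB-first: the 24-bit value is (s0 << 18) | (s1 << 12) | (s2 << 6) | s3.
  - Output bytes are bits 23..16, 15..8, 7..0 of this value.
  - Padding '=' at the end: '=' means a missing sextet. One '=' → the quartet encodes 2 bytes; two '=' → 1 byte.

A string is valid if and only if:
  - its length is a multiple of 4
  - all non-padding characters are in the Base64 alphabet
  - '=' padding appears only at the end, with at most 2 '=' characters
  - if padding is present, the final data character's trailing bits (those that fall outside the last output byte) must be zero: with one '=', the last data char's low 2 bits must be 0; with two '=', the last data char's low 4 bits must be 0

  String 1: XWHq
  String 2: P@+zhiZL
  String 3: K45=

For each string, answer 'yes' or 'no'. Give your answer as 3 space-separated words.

String 1: 'XWHq' → valid
String 2: 'P@+zhiZL' → invalid (bad char(s): ['@'])
String 3: 'K45=' → invalid (bad trailing bits)

Answer: yes no no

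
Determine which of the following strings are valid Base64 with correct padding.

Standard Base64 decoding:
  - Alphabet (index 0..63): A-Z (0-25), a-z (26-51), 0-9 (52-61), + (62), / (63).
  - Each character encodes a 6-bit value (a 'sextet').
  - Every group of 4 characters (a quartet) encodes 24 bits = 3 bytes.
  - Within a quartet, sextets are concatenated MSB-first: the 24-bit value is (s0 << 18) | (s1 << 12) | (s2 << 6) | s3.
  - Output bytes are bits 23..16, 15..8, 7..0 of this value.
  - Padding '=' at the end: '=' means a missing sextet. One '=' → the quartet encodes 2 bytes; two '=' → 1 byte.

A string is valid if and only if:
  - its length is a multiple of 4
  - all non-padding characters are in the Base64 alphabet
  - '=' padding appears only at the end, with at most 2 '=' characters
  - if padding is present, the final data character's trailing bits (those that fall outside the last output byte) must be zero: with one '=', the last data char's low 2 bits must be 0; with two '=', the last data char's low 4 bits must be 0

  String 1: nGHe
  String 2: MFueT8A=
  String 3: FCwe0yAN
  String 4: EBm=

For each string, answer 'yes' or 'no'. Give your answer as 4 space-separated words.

String 1: 'nGHe' → valid
String 2: 'MFueT8A=' → valid
String 3: 'FCwe0yAN' → valid
String 4: 'EBm=' → invalid (bad trailing bits)

Answer: yes yes yes no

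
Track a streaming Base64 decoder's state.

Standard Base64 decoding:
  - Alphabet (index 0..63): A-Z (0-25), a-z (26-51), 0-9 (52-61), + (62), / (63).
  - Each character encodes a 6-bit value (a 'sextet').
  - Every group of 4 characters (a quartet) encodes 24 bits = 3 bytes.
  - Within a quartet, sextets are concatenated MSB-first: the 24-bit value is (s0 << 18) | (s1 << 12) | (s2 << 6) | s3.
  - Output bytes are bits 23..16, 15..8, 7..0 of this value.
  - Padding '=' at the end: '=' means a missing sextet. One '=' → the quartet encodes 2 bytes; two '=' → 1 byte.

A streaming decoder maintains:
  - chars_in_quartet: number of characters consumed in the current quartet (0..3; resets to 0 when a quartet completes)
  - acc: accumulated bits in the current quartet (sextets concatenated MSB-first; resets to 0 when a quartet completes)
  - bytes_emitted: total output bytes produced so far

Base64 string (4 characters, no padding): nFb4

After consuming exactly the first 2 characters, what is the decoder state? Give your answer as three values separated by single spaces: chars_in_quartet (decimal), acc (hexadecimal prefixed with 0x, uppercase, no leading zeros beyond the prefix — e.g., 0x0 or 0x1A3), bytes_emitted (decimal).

Answer: 2 0x9C5 0

Derivation:
After char 0 ('n'=39): chars_in_quartet=1 acc=0x27 bytes_emitted=0
After char 1 ('F'=5): chars_in_quartet=2 acc=0x9C5 bytes_emitted=0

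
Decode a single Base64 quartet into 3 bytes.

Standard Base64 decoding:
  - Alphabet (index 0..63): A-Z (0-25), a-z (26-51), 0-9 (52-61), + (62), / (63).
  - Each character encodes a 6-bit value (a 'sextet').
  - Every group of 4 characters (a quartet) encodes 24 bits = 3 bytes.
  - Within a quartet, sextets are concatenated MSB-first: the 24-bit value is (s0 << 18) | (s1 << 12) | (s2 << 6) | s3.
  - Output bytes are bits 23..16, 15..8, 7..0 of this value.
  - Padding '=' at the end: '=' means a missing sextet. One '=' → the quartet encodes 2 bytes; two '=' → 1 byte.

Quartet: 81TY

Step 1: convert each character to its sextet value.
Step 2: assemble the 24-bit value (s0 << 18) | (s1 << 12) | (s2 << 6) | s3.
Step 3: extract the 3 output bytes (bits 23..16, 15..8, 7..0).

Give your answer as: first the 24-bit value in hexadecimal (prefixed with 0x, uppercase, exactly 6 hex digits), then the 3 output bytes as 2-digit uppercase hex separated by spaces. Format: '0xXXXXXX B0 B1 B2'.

Answer: 0xF354D8 F3 54 D8

Derivation:
Sextets: 8=60, 1=53, T=19, Y=24
24-bit: (60<<18) | (53<<12) | (19<<6) | 24
      = 0xF00000 | 0x035000 | 0x0004C0 | 0x000018
      = 0xF354D8
Bytes: (v>>16)&0xFF=F3, (v>>8)&0xFF=54, v&0xFF=D8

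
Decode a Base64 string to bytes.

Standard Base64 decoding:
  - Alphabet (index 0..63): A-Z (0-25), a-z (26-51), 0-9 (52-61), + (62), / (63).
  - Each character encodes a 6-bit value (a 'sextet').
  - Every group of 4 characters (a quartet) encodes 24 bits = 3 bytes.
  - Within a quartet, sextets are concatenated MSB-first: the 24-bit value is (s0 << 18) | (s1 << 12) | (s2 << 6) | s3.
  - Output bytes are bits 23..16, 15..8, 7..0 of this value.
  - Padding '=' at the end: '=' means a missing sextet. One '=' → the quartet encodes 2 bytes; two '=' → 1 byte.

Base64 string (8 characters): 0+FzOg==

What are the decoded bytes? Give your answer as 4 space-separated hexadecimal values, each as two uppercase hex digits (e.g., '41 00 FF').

Answer: D3 E1 73 3A

Derivation:
After char 0 ('0'=52): chars_in_quartet=1 acc=0x34 bytes_emitted=0
After char 1 ('+'=62): chars_in_quartet=2 acc=0xD3E bytes_emitted=0
After char 2 ('F'=5): chars_in_quartet=3 acc=0x34F85 bytes_emitted=0
After char 3 ('z'=51): chars_in_quartet=4 acc=0xD3E173 -> emit D3 E1 73, reset; bytes_emitted=3
After char 4 ('O'=14): chars_in_quartet=1 acc=0xE bytes_emitted=3
After char 5 ('g'=32): chars_in_quartet=2 acc=0x3A0 bytes_emitted=3
Padding '==': partial quartet acc=0x3A0 -> emit 3A; bytes_emitted=4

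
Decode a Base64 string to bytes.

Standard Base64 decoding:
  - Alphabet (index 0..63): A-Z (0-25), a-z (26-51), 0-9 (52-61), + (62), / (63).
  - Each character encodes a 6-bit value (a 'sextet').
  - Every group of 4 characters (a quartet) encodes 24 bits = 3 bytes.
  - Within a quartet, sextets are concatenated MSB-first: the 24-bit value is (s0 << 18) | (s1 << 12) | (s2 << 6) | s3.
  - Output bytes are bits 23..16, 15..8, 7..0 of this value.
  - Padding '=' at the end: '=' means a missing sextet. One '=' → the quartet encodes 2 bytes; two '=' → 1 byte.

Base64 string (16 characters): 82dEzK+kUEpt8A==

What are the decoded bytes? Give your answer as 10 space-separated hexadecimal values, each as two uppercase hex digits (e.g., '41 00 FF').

Answer: F3 67 44 CC AF A4 50 4A 6D F0

Derivation:
After char 0 ('8'=60): chars_in_quartet=1 acc=0x3C bytes_emitted=0
After char 1 ('2'=54): chars_in_quartet=2 acc=0xF36 bytes_emitted=0
After char 2 ('d'=29): chars_in_quartet=3 acc=0x3CD9D bytes_emitted=0
After char 3 ('E'=4): chars_in_quartet=4 acc=0xF36744 -> emit F3 67 44, reset; bytes_emitted=3
After char 4 ('z'=51): chars_in_quartet=1 acc=0x33 bytes_emitted=3
After char 5 ('K'=10): chars_in_quartet=2 acc=0xCCA bytes_emitted=3
After char 6 ('+'=62): chars_in_quartet=3 acc=0x332BE bytes_emitted=3
After char 7 ('k'=36): chars_in_quartet=4 acc=0xCCAFA4 -> emit CC AF A4, reset; bytes_emitted=6
After char 8 ('U'=20): chars_in_quartet=1 acc=0x14 bytes_emitted=6
After char 9 ('E'=4): chars_in_quartet=2 acc=0x504 bytes_emitted=6
After char 10 ('p'=41): chars_in_quartet=3 acc=0x14129 bytes_emitted=6
After char 11 ('t'=45): chars_in_quartet=4 acc=0x504A6D -> emit 50 4A 6D, reset; bytes_emitted=9
After char 12 ('8'=60): chars_in_quartet=1 acc=0x3C bytes_emitted=9
After char 13 ('A'=0): chars_in_quartet=2 acc=0xF00 bytes_emitted=9
Padding '==': partial quartet acc=0xF00 -> emit F0; bytes_emitted=10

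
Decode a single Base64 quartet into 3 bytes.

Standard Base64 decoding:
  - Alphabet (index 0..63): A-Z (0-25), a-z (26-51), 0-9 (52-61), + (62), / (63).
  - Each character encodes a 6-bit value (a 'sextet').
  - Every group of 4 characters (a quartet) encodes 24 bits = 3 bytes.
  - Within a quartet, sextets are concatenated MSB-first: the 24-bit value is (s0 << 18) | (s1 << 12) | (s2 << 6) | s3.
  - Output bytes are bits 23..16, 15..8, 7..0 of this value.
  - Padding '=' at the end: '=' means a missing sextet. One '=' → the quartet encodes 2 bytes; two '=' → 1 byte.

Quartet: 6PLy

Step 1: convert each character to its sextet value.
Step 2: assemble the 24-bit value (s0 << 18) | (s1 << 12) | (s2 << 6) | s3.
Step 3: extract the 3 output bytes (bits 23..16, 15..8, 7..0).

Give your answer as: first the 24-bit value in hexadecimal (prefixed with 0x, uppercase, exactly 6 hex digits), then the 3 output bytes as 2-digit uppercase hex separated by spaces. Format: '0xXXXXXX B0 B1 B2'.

Sextets: 6=58, P=15, L=11, y=50
24-bit: (58<<18) | (15<<12) | (11<<6) | 50
      = 0xE80000 | 0x00F000 | 0x0002C0 | 0x000032
      = 0xE8F2F2
Bytes: (v>>16)&0xFF=E8, (v>>8)&0xFF=F2, v&0xFF=F2

Answer: 0xE8F2F2 E8 F2 F2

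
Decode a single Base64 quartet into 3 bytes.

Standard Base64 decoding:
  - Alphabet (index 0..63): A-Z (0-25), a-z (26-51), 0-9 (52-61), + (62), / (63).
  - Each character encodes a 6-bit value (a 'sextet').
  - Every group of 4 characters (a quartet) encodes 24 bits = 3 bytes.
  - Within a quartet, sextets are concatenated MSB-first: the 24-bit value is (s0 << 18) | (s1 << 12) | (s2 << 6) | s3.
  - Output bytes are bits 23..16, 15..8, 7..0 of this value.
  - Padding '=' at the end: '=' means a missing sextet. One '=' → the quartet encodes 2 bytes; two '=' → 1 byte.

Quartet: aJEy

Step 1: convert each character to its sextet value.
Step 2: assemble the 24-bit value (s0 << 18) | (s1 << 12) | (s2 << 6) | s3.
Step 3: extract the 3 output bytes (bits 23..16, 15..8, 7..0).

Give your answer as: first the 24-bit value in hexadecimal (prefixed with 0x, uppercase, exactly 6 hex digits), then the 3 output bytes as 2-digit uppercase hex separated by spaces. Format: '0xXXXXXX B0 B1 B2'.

Answer: 0x689132 68 91 32

Derivation:
Sextets: a=26, J=9, E=4, y=50
24-bit: (26<<18) | (9<<12) | (4<<6) | 50
      = 0x680000 | 0x009000 | 0x000100 | 0x000032
      = 0x689132
Bytes: (v>>16)&0xFF=68, (v>>8)&0xFF=91, v&0xFF=32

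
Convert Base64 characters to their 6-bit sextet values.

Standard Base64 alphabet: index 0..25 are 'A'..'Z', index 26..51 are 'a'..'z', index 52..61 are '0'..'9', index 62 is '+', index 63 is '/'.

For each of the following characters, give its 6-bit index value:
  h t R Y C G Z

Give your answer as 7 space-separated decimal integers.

Answer: 33 45 17 24 2 6 25

Derivation:
'h': a..z range, 26 + ord('h') − ord('a') = 33
't': a..z range, 26 + ord('t') − ord('a') = 45
'R': A..Z range, ord('R') − ord('A') = 17
'Y': A..Z range, ord('Y') − ord('A') = 24
'C': A..Z range, ord('C') − ord('A') = 2
'G': A..Z range, ord('G') − ord('A') = 6
'Z': A..Z range, ord('Z') − ord('A') = 25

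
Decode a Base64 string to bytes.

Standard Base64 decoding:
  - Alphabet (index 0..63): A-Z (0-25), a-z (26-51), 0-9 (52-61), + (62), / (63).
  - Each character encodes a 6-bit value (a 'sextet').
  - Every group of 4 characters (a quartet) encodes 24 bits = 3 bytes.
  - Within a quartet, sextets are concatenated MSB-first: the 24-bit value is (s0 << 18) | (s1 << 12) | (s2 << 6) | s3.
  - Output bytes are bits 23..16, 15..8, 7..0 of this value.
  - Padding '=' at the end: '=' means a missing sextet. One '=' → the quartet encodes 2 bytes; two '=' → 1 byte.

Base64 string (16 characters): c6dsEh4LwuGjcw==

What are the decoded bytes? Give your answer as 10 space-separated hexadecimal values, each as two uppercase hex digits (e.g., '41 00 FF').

Answer: 73 A7 6C 12 1E 0B C2 E1 A3 73

Derivation:
After char 0 ('c'=28): chars_in_quartet=1 acc=0x1C bytes_emitted=0
After char 1 ('6'=58): chars_in_quartet=2 acc=0x73A bytes_emitted=0
After char 2 ('d'=29): chars_in_quartet=3 acc=0x1CE9D bytes_emitted=0
After char 3 ('s'=44): chars_in_quartet=4 acc=0x73A76C -> emit 73 A7 6C, reset; bytes_emitted=3
After char 4 ('E'=4): chars_in_quartet=1 acc=0x4 bytes_emitted=3
After char 5 ('h'=33): chars_in_quartet=2 acc=0x121 bytes_emitted=3
After char 6 ('4'=56): chars_in_quartet=3 acc=0x4878 bytes_emitted=3
After char 7 ('L'=11): chars_in_quartet=4 acc=0x121E0B -> emit 12 1E 0B, reset; bytes_emitted=6
After char 8 ('w'=48): chars_in_quartet=1 acc=0x30 bytes_emitted=6
After char 9 ('u'=46): chars_in_quartet=2 acc=0xC2E bytes_emitted=6
After char 10 ('G'=6): chars_in_quartet=3 acc=0x30B86 bytes_emitted=6
After char 11 ('j'=35): chars_in_quartet=4 acc=0xC2E1A3 -> emit C2 E1 A3, reset; bytes_emitted=9
After char 12 ('c'=28): chars_in_quartet=1 acc=0x1C bytes_emitted=9
After char 13 ('w'=48): chars_in_quartet=2 acc=0x730 bytes_emitted=9
Padding '==': partial quartet acc=0x730 -> emit 73; bytes_emitted=10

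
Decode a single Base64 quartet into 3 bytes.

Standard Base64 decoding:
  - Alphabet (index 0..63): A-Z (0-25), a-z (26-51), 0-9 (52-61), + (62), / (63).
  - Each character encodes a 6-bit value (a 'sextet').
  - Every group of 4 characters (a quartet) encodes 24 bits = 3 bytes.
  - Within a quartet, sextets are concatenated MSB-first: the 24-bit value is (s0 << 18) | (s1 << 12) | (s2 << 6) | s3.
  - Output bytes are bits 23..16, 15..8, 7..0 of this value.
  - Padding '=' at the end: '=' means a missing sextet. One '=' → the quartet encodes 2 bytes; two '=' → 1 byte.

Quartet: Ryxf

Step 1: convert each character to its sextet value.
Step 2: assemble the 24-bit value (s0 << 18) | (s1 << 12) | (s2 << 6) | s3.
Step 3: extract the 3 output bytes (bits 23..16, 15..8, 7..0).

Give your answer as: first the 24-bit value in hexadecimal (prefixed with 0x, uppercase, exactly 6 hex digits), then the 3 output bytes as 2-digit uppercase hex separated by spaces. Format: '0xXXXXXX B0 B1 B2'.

Sextets: R=17, y=50, x=49, f=31
24-bit: (17<<18) | (50<<12) | (49<<6) | 31
      = 0x440000 | 0x032000 | 0x000C40 | 0x00001F
      = 0x472C5F
Bytes: (v>>16)&0xFF=47, (v>>8)&0xFF=2C, v&0xFF=5F

Answer: 0x472C5F 47 2C 5F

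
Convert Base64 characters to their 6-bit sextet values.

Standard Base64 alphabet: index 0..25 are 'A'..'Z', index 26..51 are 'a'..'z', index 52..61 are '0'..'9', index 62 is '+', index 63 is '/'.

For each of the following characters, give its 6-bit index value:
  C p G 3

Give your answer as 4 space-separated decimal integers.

Answer: 2 41 6 55

Derivation:
'C': A..Z range, ord('C') − ord('A') = 2
'p': a..z range, 26 + ord('p') − ord('a') = 41
'G': A..Z range, ord('G') − ord('A') = 6
'3': 0..9 range, 52 + ord('3') − ord('0') = 55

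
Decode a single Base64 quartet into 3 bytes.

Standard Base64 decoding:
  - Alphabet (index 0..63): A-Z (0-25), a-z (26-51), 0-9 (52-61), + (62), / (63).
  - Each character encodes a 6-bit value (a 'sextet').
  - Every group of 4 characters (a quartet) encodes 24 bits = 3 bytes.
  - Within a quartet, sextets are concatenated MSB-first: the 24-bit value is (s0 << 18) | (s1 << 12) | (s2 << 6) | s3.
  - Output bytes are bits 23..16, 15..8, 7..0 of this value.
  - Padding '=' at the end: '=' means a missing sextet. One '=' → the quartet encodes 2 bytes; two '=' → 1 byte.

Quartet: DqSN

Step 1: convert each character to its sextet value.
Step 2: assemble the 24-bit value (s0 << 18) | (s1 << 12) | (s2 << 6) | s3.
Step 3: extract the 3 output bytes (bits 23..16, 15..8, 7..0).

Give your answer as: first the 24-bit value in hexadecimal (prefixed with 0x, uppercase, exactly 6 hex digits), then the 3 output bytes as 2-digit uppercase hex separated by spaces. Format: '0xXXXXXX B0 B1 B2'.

Answer: 0x0EA48D 0E A4 8D

Derivation:
Sextets: D=3, q=42, S=18, N=13
24-bit: (3<<18) | (42<<12) | (18<<6) | 13
      = 0x0C0000 | 0x02A000 | 0x000480 | 0x00000D
      = 0x0EA48D
Bytes: (v>>16)&0xFF=0E, (v>>8)&0xFF=A4, v&0xFF=8D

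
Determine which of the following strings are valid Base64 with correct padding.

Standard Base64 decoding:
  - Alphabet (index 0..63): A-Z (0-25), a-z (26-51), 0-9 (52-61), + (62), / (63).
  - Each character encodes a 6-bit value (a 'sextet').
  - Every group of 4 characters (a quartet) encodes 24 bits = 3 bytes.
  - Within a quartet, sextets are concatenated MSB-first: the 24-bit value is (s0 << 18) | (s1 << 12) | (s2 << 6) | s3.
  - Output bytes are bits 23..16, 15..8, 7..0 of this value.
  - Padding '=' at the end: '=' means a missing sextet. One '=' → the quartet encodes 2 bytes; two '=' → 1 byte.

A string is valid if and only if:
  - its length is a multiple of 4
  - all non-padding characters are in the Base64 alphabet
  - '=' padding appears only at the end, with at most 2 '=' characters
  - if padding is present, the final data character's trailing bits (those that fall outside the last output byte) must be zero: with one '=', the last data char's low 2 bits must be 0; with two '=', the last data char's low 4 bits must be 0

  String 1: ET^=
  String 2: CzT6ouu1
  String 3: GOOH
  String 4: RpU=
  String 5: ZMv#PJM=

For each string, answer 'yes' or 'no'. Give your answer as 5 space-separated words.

Answer: no yes yes yes no

Derivation:
String 1: 'ET^=' → invalid (bad char(s): ['^'])
String 2: 'CzT6ouu1' → valid
String 3: 'GOOH' → valid
String 4: 'RpU=' → valid
String 5: 'ZMv#PJM=' → invalid (bad char(s): ['#'])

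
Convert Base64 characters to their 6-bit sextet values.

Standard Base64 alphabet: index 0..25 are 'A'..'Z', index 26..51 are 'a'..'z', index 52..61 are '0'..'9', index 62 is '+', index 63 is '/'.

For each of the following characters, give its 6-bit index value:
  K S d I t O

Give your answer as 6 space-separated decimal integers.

'K': A..Z range, ord('K') − ord('A') = 10
'S': A..Z range, ord('S') − ord('A') = 18
'd': a..z range, 26 + ord('d') − ord('a') = 29
'I': A..Z range, ord('I') − ord('A') = 8
't': a..z range, 26 + ord('t') − ord('a') = 45
'O': A..Z range, ord('O') − ord('A') = 14

Answer: 10 18 29 8 45 14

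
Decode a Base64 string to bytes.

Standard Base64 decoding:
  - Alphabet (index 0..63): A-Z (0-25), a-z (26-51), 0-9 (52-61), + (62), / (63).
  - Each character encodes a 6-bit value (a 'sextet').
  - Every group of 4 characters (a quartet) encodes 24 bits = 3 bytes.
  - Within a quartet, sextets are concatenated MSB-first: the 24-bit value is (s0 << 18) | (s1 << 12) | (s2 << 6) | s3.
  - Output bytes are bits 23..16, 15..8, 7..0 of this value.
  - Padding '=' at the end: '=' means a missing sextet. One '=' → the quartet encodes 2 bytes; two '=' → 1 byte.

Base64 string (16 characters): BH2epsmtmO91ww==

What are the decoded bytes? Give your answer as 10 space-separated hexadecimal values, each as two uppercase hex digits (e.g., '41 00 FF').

After char 0 ('B'=1): chars_in_quartet=1 acc=0x1 bytes_emitted=0
After char 1 ('H'=7): chars_in_quartet=2 acc=0x47 bytes_emitted=0
After char 2 ('2'=54): chars_in_quartet=3 acc=0x11F6 bytes_emitted=0
After char 3 ('e'=30): chars_in_quartet=4 acc=0x47D9E -> emit 04 7D 9E, reset; bytes_emitted=3
After char 4 ('p'=41): chars_in_quartet=1 acc=0x29 bytes_emitted=3
After char 5 ('s'=44): chars_in_quartet=2 acc=0xA6C bytes_emitted=3
After char 6 ('m'=38): chars_in_quartet=3 acc=0x29B26 bytes_emitted=3
After char 7 ('t'=45): chars_in_quartet=4 acc=0xA6C9AD -> emit A6 C9 AD, reset; bytes_emitted=6
After char 8 ('m'=38): chars_in_quartet=1 acc=0x26 bytes_emitted=6
After char 9 ('O'=14): chars_in_quartet=2 acc=0x98E bytes_emitted=6
After char 10 ('9'=61): chars_in_quartet=3 acc=0x263BD bytes_emitted=6
After char 11 ('1'=53): chars_in_quartet=4 acc=0x98EF75 -> emit 98 EF 75, reset; bytes_emitted=9
After char 12 ('w'=48): chars_in_quartet=1 acc=0x30 bytes_emitted=9
After char 13 ('w'=48): chars_in_quartet=2 acc=0xC30 bytes_emitted=9
Padding '==': partial quartet acc=0xC30 -> emit C3; bytes_emitted=10

Answer: 04 7D 9E A6 C9 AD 98 EF 75 C3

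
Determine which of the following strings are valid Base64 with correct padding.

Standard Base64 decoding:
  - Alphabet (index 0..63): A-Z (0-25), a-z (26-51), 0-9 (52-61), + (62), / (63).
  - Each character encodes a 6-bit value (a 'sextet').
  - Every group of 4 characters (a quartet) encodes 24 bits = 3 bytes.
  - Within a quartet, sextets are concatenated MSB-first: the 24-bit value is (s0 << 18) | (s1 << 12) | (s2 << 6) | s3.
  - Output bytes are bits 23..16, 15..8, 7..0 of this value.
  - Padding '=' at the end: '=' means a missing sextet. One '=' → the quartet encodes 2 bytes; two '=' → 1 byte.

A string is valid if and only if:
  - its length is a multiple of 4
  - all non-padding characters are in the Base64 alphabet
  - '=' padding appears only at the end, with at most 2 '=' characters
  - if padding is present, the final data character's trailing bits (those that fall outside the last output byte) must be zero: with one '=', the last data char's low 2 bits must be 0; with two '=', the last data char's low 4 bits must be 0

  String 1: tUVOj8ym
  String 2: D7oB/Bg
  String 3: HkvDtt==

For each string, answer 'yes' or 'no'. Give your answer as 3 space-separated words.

Answer: yes no no

Derivation:
String 1: 'tUVOj8ym' → valid
String 2: 'D7oB/Bg' → invalid (len=7 not mult of 4)
String 3: 'HkvDtt==' → invalid (bad trailing bits)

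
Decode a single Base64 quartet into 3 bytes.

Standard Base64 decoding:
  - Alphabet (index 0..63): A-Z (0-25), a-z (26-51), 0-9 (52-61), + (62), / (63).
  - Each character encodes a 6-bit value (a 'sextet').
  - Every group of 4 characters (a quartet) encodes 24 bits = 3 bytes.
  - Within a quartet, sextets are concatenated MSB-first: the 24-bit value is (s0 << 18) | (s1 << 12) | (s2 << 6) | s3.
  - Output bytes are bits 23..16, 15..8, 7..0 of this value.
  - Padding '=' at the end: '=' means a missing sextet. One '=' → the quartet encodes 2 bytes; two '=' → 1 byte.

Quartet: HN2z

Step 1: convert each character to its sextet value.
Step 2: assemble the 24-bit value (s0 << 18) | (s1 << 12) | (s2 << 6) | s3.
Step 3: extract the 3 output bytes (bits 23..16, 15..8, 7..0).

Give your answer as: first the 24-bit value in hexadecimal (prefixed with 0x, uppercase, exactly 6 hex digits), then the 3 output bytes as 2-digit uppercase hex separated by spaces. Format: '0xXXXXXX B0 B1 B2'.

Sextets: H=7, N=13, 2=54, z=51
24-bit: (7<<18) | (13<<12) | (54<<6) | 51
      = 0x1C0000 | 0x00D000 | 0x000D80 | 0x000033
      = 0x1CDDB3
Bytes: (v>>16)&0xFF=1C, (v>>8)&0xFF=DD, v&0xFF=B3

Answer: 0x1CDDB3 1C DD B3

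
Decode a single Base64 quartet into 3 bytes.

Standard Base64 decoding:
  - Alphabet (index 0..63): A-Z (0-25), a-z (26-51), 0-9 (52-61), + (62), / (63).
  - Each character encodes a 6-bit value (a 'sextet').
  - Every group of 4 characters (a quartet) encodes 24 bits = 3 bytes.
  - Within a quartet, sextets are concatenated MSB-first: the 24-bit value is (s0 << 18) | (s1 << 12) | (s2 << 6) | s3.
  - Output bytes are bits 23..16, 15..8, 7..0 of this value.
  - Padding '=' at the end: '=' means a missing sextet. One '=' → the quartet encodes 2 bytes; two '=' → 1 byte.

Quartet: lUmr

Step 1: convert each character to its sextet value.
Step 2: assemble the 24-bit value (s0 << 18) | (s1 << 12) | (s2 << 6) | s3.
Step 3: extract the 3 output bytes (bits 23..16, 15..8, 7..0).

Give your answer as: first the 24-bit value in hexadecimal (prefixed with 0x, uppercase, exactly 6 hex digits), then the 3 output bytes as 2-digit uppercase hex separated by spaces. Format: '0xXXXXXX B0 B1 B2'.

Sextets: l=37, U=20, m=38, r=43
24-bit: (37<<18) | (20<<12) | (38<<6) | 43
      = 0x940000 | 0x014000 | 0x000980 | 0x00002B
      = 0x9549AB
Bytes: (v>>16)&0xFF=95, (v>>8)&0xFF=49, v&0xFF=AB

Answer: 0x9549AB 95 49 AB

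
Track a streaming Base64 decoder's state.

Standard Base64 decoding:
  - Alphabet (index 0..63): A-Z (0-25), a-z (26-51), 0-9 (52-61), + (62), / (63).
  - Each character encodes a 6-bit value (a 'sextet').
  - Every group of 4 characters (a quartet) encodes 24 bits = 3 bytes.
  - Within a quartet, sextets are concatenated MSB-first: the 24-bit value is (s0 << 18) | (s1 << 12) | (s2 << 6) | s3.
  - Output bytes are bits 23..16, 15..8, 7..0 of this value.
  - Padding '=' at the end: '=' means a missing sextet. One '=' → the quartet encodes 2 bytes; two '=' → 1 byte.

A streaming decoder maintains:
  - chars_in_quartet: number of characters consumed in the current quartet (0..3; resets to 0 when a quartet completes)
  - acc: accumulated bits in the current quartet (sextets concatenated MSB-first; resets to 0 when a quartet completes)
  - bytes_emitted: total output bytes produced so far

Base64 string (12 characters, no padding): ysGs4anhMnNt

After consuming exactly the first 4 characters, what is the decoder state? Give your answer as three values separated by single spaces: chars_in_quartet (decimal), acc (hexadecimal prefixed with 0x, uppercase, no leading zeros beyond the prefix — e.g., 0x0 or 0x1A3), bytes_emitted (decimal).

Answer: 0 0x0 3

Derivation:
After char 0 ('y'=50): chars_in_quartet=1 acc=0x32 bytes_emitted=0
After char 1 ('s'=44): chars_in_quartet=2 acc=0xCAC bytes_emitted=0
After char 2 ('G'=6): chars_in_quartet=3 acc=0x32B06 bytes_emitted=0
After char 3 ('s'=44): chars_in_quartet=4 acc=0xCAC1AC -> emit CA C1 AC, reset; bytes_emitted=3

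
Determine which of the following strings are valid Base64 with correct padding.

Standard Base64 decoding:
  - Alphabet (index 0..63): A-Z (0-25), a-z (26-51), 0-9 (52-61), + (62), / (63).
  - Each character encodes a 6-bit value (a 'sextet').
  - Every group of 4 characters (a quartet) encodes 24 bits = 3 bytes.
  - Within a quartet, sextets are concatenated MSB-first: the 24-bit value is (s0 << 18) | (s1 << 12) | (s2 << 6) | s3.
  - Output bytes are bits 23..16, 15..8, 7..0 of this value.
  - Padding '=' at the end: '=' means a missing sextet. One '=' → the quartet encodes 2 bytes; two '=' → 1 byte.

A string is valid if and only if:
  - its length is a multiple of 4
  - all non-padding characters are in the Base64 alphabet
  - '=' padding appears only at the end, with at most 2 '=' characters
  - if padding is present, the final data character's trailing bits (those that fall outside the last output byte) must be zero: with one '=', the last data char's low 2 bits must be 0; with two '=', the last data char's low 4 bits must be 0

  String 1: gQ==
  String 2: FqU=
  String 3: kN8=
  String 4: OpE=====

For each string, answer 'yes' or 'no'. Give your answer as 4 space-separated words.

String 1: 'gQ==' → valid
String 2: 'FqU=' → valid
String 3: 'kN8=' → valid
String 4: 'OpE=====' → invalid (5 pad chars (max 2))

Answer: yes yes yes no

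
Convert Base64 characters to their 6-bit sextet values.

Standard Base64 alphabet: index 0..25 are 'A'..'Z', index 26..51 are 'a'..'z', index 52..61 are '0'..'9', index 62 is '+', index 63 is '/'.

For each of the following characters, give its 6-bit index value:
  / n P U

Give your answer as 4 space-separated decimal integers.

'/': index 63
'n': a..z range, 26 + ord('n') − ord('a') = 39
'P': A..Z range, ord('P') − ord('A') = 15
'U': A..Z range, ord('U') − ord('A') = 20

Answer: 63 39 15 20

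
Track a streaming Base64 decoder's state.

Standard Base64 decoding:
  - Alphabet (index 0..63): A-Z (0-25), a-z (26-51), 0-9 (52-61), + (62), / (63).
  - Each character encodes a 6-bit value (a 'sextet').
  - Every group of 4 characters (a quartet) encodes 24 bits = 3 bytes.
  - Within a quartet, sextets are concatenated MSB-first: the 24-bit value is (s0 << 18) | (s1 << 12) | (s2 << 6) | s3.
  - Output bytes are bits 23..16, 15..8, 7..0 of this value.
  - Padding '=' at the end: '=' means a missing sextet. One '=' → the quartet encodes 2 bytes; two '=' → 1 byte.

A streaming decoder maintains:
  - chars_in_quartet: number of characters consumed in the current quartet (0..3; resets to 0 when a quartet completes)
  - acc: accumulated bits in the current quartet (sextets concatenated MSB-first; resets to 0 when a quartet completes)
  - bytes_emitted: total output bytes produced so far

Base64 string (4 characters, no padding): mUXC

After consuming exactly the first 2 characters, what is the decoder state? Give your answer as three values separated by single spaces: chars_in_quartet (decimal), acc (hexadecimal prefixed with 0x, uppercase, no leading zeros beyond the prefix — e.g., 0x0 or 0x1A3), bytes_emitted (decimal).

Answer: 2 0x994 0

Derivation:
After char 0 ('m'=38): chars_in_quartet=1 acc=0x26 bytes_emitted=0
After char 1 ('U'=20): chars_in_quartet=2 acc=0x994 bytes_emitted=0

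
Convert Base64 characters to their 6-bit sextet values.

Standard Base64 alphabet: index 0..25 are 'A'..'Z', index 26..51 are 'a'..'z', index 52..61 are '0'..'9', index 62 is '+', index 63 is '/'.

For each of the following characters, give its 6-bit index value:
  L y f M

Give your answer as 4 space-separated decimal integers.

'L': A..Z range, ord('L') − ord('A') = 11
'y': a..z range, 26 + ord('y') − ord('a') = 50
'f': a..z range, 26 + ord('f') − ord('a') = 31
'M': A..Z range, ord('M') − ord('A') = 12

Answer: 11 50 31 12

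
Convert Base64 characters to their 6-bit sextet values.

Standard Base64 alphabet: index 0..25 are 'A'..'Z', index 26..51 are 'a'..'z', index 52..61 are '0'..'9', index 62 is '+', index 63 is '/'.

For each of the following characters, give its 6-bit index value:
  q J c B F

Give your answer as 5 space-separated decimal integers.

'q': a..z range, 26 + ord('q') − ord('a') = 42
'J': A..Z range, ord('J') − ord('A') = 9
'c': a..z range, 26 + ord('c') − ord('a') = 28
'B': A..Z range, ord('B') − ord('A') = 1
'F': A..Z range, ord('F') − ord('A') = 5

Answer: 42 9 28 1 5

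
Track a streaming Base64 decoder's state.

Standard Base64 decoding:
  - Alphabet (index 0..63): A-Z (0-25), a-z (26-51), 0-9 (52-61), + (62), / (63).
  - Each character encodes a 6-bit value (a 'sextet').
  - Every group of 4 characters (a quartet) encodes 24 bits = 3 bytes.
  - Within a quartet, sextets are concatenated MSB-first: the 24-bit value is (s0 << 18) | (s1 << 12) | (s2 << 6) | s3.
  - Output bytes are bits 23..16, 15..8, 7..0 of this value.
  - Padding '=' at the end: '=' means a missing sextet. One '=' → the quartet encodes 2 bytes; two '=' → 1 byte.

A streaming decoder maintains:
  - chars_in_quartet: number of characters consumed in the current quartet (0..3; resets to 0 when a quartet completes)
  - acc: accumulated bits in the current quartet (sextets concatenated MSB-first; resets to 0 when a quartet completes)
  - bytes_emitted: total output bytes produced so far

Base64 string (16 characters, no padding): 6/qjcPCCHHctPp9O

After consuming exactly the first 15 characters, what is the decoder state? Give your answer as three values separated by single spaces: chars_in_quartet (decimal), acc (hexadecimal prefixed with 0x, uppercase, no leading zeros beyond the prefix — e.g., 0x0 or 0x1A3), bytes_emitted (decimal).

Answer: 3 0xFA7D 9

Derivation:
After char 0 ('6'=58): chars_in_quartet=1 acc=0x3A bytes_emitted=0
After char 1 ('/'=63): chars_in_quartet=2 acc=0xEBF bytes_emitted=0
After char 2 ('q'=42): chars_in_quartet=3 acc=0x3AFEA bytes_emitted=0
After char 3 ('j'=35): chars_in_quartet=4 acc=0xEBFAA3 -> emit EB FA A3, reset; bytes_emitted=3
After char 4 ('c'=28): chars_in_quartet=1 acc=0x1C bytes_emitted=3
After char 5 ('P'=15): chars_in_quartet=2 acc=0x70F bytes_emitted=3
After char 6 ('C'=2): chars_in_quartet=3 acc=0x1C3C2 bytes_emitted=3
After char 7 ('C'=2): chars_in_quartet=4 acc=0x70F082 -> emit 70 F0 82, reset; bytes_emitted=6
After char 8 ('H'=7): chars_in_quartet=1 acc=0x7 bytes_emitted=6
After char 9 ('H'=7): chars_in_quartet=2 acc=0x1C7 bytes_emitted=6
After char 10 ('c'=28): chars_in_quartet=3 acc=0x71DC bytes_emitted=6
After char 11 ('t'=45): chars_in_quartet=4 acc=0x1C772D -> emit 1C 77 2D, reset; bytes_emitted=9
After char 12 ('P'=15): chars_in_quartet=1 acc=0xF bytes_emitted=9
After char 13 ('p'=41): chars_in_quartet=2 acc=0x3E9 bytes_emitted=9
After char 14 ('9'=61): chars_in_quartet=3 acc=0xFA7D bytes_emitted=9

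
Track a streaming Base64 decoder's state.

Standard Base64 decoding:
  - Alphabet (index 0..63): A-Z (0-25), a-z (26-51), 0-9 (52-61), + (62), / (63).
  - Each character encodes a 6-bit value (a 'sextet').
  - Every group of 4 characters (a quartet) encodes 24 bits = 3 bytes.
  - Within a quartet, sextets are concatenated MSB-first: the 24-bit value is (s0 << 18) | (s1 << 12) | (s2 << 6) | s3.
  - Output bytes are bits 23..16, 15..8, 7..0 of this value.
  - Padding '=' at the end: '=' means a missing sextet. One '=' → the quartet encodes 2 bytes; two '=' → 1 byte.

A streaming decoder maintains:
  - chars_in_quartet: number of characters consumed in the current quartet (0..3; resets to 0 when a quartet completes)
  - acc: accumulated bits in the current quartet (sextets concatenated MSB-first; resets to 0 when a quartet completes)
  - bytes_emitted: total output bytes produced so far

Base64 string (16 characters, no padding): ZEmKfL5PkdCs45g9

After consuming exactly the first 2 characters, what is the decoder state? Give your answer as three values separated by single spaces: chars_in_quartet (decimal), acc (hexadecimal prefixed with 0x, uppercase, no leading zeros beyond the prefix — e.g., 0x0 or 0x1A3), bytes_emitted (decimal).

After char 0 ('Z'=25): chars_in_quartet=1 acc=0x19 bytes_emitted=0
After char 1 ('E'=4): chars_in_quartet=2 acc=0x644 bytes_emitted=0

Answer: 2 0x644 0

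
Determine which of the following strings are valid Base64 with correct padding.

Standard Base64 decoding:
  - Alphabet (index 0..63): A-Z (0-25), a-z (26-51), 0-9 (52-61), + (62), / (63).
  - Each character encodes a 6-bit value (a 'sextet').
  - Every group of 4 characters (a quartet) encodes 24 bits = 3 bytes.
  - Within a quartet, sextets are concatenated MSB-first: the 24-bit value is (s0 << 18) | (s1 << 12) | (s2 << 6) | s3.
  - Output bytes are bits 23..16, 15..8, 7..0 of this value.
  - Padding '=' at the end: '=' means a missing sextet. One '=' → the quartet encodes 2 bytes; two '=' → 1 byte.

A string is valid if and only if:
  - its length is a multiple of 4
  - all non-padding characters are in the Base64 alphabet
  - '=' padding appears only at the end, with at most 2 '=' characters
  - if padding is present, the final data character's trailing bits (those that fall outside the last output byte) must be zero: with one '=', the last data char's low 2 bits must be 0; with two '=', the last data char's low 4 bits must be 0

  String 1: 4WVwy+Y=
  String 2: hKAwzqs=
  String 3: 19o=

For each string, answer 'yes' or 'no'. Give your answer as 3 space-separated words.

Answer: yes yes yes

Derivation:
String 1: '4WVwy+Y=' → valid
String 2: 'hKAwzqs=' → valid
String 3: '19o=' → valid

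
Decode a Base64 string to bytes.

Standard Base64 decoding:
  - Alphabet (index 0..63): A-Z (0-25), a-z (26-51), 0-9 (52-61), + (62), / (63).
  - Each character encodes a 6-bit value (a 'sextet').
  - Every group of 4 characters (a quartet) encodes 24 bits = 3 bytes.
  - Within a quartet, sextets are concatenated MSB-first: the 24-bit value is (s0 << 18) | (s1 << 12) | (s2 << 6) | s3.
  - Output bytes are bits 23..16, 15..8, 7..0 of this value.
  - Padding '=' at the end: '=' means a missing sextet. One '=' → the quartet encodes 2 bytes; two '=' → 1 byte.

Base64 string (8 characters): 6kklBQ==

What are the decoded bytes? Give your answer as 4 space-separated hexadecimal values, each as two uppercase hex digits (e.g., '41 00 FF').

After char 0 ('6'=58): chars_in_quartet=1 acc=0x3A bytes_emitted=0
After char 1 ('k'=36): chars_in_quartet=2 acc=0xEA4 bytes_emitted=0
After char 2 ('k'=36): chars_in_quartet=3 acc=0x3A924 bytes_emitted=0
After char 3 ('l'=37): chars_in_quartet=4 acc=0xEA4925 -> emit EA 49 25, reset; bytes_emitted=3
After char 4 ('B'=1): chars_in_quartet=1 acc=0x1 bytes_emitted=3
After char 5 ('Q'=16): chars_in_quartet=2 acc=0x50 bytes_emitted=3
Padding '==': partial quartet acc=0x50 -> emit 05; bytes_emitted=4

Answer: EA 49 25 05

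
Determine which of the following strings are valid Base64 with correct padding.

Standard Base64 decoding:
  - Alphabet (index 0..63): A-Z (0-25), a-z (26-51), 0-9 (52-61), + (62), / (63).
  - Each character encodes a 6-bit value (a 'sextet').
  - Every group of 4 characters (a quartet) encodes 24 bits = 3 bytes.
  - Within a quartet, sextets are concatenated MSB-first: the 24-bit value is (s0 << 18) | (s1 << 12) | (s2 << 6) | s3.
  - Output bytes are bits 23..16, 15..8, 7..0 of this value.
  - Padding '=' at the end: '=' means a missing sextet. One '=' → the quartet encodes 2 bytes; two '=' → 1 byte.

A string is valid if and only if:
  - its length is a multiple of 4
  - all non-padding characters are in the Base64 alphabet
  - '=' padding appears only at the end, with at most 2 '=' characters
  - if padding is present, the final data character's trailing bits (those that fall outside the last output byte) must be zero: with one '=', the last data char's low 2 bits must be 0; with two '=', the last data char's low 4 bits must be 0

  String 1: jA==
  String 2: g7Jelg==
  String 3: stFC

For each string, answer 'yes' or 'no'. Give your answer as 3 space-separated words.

String 1: 'jA==' → valid
String 2: 'g7Jelg==' → valid
String 3: 'stFC' → valid

Answer: yes yes yes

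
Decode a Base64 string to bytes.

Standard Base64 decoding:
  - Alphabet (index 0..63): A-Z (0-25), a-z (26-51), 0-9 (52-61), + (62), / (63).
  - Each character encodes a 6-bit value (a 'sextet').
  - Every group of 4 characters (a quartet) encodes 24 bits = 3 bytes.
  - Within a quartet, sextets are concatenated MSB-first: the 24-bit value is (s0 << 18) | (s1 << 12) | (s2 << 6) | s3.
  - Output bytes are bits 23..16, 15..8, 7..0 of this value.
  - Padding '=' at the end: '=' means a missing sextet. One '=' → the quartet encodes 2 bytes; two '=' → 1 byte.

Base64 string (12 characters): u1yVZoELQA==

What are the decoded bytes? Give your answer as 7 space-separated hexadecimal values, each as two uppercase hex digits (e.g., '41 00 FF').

Answer: BB 5C 95 66 81 0B 40

Derivation:
After char 0 ('u'=46): chars_in_quartet=1 acc=0x2E bytes_emitted=0
After char 1 ('1'=53): chars_in_quartet=2 acc=0xBB5 bytes_emitted=0
After char 2 ('y'=50): chars_in_quartet=3 acc=0x2ED72 bytes_emitted=0
After char 3 ('V'=21): chars_in_quartet=4 acc=0xBB5C95 -> emit BB 5C 95, reset; bytes_emitted=3
After char 4 ('Z'=25): chars_in_quartet=1 acc=0x19 bytes_emitted=3
After char 5 ('o'=40): chars_in_quartet=2 acc=0x668 bytes_emitted=3
After char 6 ('E'=4): chars_in_quartet=3 acc=0x19A04 bytes_emitted=3
After char 7 ('L'=11): chars_in_quartet=4 acc=0x66810B -> emit 66 81 0B, reset; bytes_emitted=6
After char 8 ('Q'=16): chars_in_quartet=1 acc=0x10 bytes_emitted=6
After char 9 ('A'=0): chars_in_quartet=2 acc=0x400 bytes_emitted=6
Padding '==': partial quartet acc=0x400 -> emit 40; bytes_emitted=7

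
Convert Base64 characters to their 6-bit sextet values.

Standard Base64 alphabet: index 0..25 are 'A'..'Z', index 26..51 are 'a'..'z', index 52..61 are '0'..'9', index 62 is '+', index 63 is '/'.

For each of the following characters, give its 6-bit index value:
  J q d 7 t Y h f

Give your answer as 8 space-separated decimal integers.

Answer: 9 42 29 59 45 24 33 31

Derivation:
'J': A..Z range, ord('J') − ord('A') = 9
'q': a..z range, 26 + ord('q') − ord('a') = 42
'd': a..z range, 26 + ord('d') − ord('a') = 29
'7': 0..9 range, 52 + ord('7') − ord('0') = 59
't': a..z range, 26 + ord('t') − ord('a') = 45
'Y': A..Z range, ord('Y') − ord('A') = 24
'h': a..z range, 26 + ord('h') − ord('a') = 33
'f': a..z range, 26 + ord('f') − ord('a') = 31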